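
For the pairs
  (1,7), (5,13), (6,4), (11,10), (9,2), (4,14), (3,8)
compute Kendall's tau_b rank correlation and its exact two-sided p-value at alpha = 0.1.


Step 1: Enumerate the 21 unordered pairs (i,j) with i<j and classify each by sign(x_j-x_i) * sign(y_j-y_i).
  (1,2):dx=+4,dy=+6->C; (1,3):dx=+5,dy=-3->D; (1,4):dx=+10,dy=+3->C; (1,5):dx=+8,dy=-5->D
  (1,6):dx=+3,dy=+7->C; (1,7):dx=+2,dy=+1->C; (2,3):dx=+1,dy=-9->D; (2,4):dx=+6,dy=-3->D
  (2,5):dx=+4,dy=-11->D; (2,6):dx=-1,dy=+1->D; (2,7):dx=-2,dy=-5->C; (3,4):dx=+5,dy=+6->C
  (3,5):dx=+3,dy=-2->D; (3,6):dx=-2,dy=+10->D; (3,7):dx=-3,dy=+4->D; (4,5):dx=-2,dy=-8->C
  (4,6):dx=-7,dy=+4->D; (4,7):dx=-8,dy=-2->C; (5,6):dx=-5,dy=+12->D; (5,7):dx=-6,dy=+6->D
  (6,7):dx=-1,dy=-6->C
Step 2: C = 9, D = 12, total pairs = 21.
Step 3: tau = (C - D)/(n(n-1)/2) = (9 - 12)/21 = -0.142857.
Step 4: Exact two-sided p-value (enumerate n! = 5040 permutations of y under H0): p = 0.772619.
Step 5: alpha = 0.1. fail to reject H0.

tau_b = -0.1429 (C=9, D=12), p = 0.772619, fail to reject H0.


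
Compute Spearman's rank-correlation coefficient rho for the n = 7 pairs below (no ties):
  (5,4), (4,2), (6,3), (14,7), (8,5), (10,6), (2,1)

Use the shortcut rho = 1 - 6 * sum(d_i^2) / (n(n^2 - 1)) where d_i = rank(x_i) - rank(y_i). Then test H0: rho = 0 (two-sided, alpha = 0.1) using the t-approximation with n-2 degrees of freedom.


Step 1: Rank x and y separately (midranks; no ties here).
rank(x): 5->3, 4->2, 6->4, 14->7, 8->5, 10->6, 2->1
rank(y): 4->4, 2->2, 3->3, 7->7, 5->5, 6->6, 1->1
Step 2: d_i = R_x(i) - R_y(i); compute d_i^2.
  (3-4)^2=1, (2-2)^2=0, (4-3)^2=1, (7-7)^2=0, (5-5)^2=0, (6-6)^2=0, (1-1)^2=0
sum(d^2) = 2.
Step 3: rho = 1 - 6*2 / (7*(7^2 - 1)) = 1 - 12/336 = 0.964286.
Step 4: Under H0, t = rho * sqrt((n-2)/(1-rho^2)) = 8.1408 ~ t(5).
Step 5: Two-sided p-value from the t-distribution with 5 df = 0.000454.
Step 6: alpha = 0.1. reject H0.

rho = 0.9643, p = 0.000454, reject H0 at alpha = 0.1.


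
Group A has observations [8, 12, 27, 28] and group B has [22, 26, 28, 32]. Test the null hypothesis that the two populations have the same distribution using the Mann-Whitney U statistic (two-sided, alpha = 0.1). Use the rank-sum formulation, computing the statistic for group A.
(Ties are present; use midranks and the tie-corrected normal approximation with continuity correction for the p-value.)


Step 1: Combine and sort all 8 observations; assign midranks.
sorted (value, group): (8,X), (12,X), (22,Y), (26,Y), (27,X), (28,X), (28,Y), (32,Y)
ranks: 8->1, 12->2, 22->3, 26->4, 27->5, 28->6.5, 28->6.5, 32->8
Step 2: Rank sum for X: R1 = 1 + 2 + 5 + 6.5 = 14.5.
Step 3: U_X = R1 - n1(n1+1)/2 = 14.5 - 4*5/2 = 14.5 - 10 = 4.5.
       U_Y = n1*n2 - U_X = 16 - 4.5 = 11.5.
Step 4: Ties are present, so use the tie-corrected normal approximation (with continuity correction) for the p-value.
Step 5: p-value = 0.383630; compare to alpha = 0.1. fail to reject H0.

U_X = 4.5, p = 0.383630, fail to reject H0 at alpha = 0.1.


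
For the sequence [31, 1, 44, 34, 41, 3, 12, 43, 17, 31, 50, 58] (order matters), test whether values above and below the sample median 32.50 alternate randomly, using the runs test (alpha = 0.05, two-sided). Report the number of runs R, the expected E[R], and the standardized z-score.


Step 1: Compute median = 32.50; label A = above, B = below.
Labels in order: BBAAABBABBAA  (n_A = 6, n_B = 6)
Step 2: Count runs R = 6.
Step 3: Under H0 (random ordering), E[R] = 2*n_A*n_B/(n_A+n_B) + 1 = 2*6*6/12 + 1 = 7.0000.
        Var[R] = 2*n_A*n_B*(2*n_A*n_B - n_A - n_B) / ((n_A+n_B)^2 * (n_A+n_B-1)) = 4320/1584 = 2.7273.
        SD[R] = 1.6514.
Step 4: Continuity-corrected z = (R + 0.5 - E[R]) / SD[R] = (6 + 0.5 - 7.0000) / 1.6514 = -0.3028.
Step 5: Two-sided p-value via normal approximation = 2*(1 - Phi(|z|)) = 0.762069.
Step 6: alpha = 0.05. fail to reject H0.

R = 6, z = -0.3028, p = 0.762069, fail to reject H0.


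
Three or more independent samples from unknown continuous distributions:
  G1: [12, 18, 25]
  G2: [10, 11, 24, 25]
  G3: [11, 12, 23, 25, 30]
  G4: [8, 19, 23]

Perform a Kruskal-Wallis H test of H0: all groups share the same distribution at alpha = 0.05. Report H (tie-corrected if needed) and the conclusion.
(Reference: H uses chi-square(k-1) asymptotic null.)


Step 1: Combine all N = 15 observations and assign midranks.
sorted (value, group, rank): (8,G4,1), (10,G2,2), (11,G2,3.5), (11,G3,3.5), (12,G1,5.5), (12,G3,5.5), (18,G1,7), (19,G4,8), (23,G3,9.5), (23,G4,9.5), (24,G2,11), (25,G1,13), (25,G2,13), (25,G3,13), (30,G3,15)
Step 2: Sum ranks within each group.
R_1 = 25.5 (n_1 = 3)
R_2 = 29.5 (n_2 = 4)
R_3 = 46.5 (n_3 = 5)
R_4 = 18.5 (n_4 = 3)
Step 3: H = 12/(N(N+1)) * sum(R_i^2/n_i) - 3(N+1)
     = 12/(15*16) * (25.5^2/3 + 29.5^2/4 + 46.5^2/5 + 18.5^2/3) - 3*16
     = 0.050000 * 980.846 - 48
     = 1.042292.
Step 4: Ties present; correction factor C = 1 - 42/(15^3 - 15) = 0.987500. Corrected H = 1.042292 / 0.987500 = 1.055485.
Step 5: Under H0, H ~ chi^2(3); p-value = 0.787830.
Step 6: alpha = 0.05. fail to reject H0.

H = 1.0555, df = 3, p = 0.787830, fail to reject H0.


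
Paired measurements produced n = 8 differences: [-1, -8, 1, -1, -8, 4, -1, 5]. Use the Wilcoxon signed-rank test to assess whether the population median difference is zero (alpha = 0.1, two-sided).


Step 1: Drop any zero differences (none here) and take |d_i|.
|d| = [1, 8, 1, 1, 8, 4, 1, 5]
Step 2: Midrank |d_i| (ties get averaged ranks).
ranks: |1|->2.5, |8|->7.5, |1|->2.5, |1|->2.5, |8|->7.5, |4|->5, |1|->2.5, |5|->6
Step 3: Attach original signs; sum ranks with positive sign and with negative sign.
W+ = 2.5 + 5 + 6 = 13.5
W- = 2.5 + 7.5 + 2.5 + 7.5 + 2.5 = 22.5
(Check: W+ + W- = 36 should equal n(n+1)/2 = 36.)
Step 4: Test statistic W = min(W+, W-) = 13.5.
Step 5: Ties in |d|, so use the tie-corrected normal approximation.
        E[W] = n(n+1)/4 = 8*9/4 = 18.
        Tie groups: |d|=1 (t=4), |d|=8 (t=2); sum(t^3 - t) = 66.
        Var[W] = n(n+1)(2n+1)/24 - sum(t^3-t)/48 = 1224/24 - 66/48 = 49.625.
        z = (W - E[W]) / sqrt(Var[W]) = (13.5 - 18) / 7.0445 = -0.6388.
        Two-sided p = 2*Phi(z) = 0.522956.
Step 6: alpha = 0.1. fail to reject H0.

W+ = 13.5, W- = 22.5, W = min = 13.5, p = 0.522956, fail to reject H0.


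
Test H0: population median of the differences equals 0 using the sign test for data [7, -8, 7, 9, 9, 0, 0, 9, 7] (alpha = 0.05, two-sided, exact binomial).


Step 1: Discard zero differences. Original n = 9; n_eff = number of nonzero differences = 7.
Nonzero differences (with sign): +7, -8, +7, +9, +9, +9, +7
Step 2: Count signs: positive = 6, negative = 1.
Step 3: Under H0: P(positive) = 0.5, so the number of positives S ~ Bin(7, 0.5).
Step 4: Two-sided exact p-value = sum of Bin(7,0.5) probabilities at or below the observed probability = 0.125000.
Step 5: alpha = 0.05. fail to reject H0.

n_eff = 7, pos = 6, neg = 1, p = 0.125000, fail to reject H0.


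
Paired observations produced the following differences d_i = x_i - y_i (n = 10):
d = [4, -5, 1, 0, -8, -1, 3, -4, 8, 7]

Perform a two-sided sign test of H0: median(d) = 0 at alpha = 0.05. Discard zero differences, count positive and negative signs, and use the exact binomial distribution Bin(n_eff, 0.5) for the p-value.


Step 1: Discard zero differences. Original n = 10; n_eff = number of nonzero differences = 9.
Nonzero differences (with sign): +4, -5, +1, -8, -1, +3, -4, +8, +7
Step 2: Count signs: positive = 5, negative = 4.
Step 3: Under H0: P(positive) = 0.5, so the number of positives S ~ Bin(9, 0.5).
Step 4: Two-sided exact p-value = sum of Bin(9,0.5) probabilities at or below the observed probability = 1.000000.
Step 5: alpha = 0.05. fail to reject H0.

n_eff = 9, pos = 5, neg = 4, p = 1.000000, fail to reject H0.


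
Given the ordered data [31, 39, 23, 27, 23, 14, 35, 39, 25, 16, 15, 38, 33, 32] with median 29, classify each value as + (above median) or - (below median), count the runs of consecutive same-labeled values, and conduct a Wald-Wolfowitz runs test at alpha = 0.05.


Step 1: Compute median = 29; label A = above, B = below.
Labels in order: AABBBBAABBBAAA  (n_A = 7, n_B = 7)
Step 2: Count runs R = 5.
Step 3: Under H0 (random ordering), E[R] = 2*n_A*n_B/(n_A+n_B) + 1 = 2*7*7/14 + 1 = 8.0000.
        Var[R] = 2*n_A*n_B*(2*n_A*n_B - n_A - n_B) / ((n_A+n_B)^2 * (n_A+n_B-1)) = 8232/2548 = 3.2308.
        SD[R] = 1.7974.
Step 4: Continuity-corrected z = (R + 0.5 - E[R]) / SD[R] = (5 + 0.5 - 8.0000) / 1.7974 = -1.3909.
Step 5: Two-sided p-value via normal approximation = 2*(1 - Phi(|z|)) = 0.164264.
Step 6: alpha = 0.05. fail to reject H0.

R = 5, z = -1.3909, p = 0.164264, fail to reject H0.


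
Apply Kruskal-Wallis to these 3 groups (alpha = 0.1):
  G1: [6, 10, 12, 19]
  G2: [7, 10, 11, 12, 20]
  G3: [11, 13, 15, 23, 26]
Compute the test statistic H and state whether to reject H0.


Step 1: Combine all N = 14 observations and assign midranks.
sorted (value, group, rank): (6,G1,1), (7,G2,2), (10,G1,3.5), (10,G2,3.5), (11,G2,5.5), (11,G3,5.5), (12,G1,7.5), (12,G2,7.5), (13,G3,9), (15,G3,10), (19,G1,11), (20,G2,12), (23,G3,13), (26,G3,14)
Step 2: Sum ranks within each group.
R_1 = 23 (n_1 = 4)
R_2 = 30.5 (n_2 = 5)
R_3 = 51.5 (n_3 = 5)
Step 3: H = 12/(N(N+1)) * sum(R_i^2/n_i) - 3(N+1)
     = 12/(14*15) * (23^2/4 + 30.5^2/5 + 51.5^2/5) - 3*15
     = 0.057143 * 848.75 - 45
     = 3.500000.
Step 4: Ties present; correction factor C = 1 - 18/(14^3 - 14) = 0.993407. Corrected H = 3.500000 / 0.993407 = 3.523230.
Step 5: Under H0, H ~ chi^2(2); p-value = 0.171767.
Step 6: alpha = 0.1. fail to reject H0.

H = 3.5232, df = 2, p = 0.171767, fail to reject H0.


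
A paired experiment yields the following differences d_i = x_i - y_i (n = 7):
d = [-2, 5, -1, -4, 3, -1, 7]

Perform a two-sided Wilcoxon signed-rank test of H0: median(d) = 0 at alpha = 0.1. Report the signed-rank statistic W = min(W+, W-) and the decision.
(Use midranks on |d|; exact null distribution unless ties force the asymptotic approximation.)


Step 1: Drop any zero differences (none here) and take |d_i|.
|d| = [2, 5, 1, 4, 3, 1, 7]
Step 2: Midrank |d_i| (ties get averaged ranks).
ranks: |2|->3, |5|->6, |1|->1.5, |4|->5, |3|->4, |1|->1.5, |7|->7
Step 3: Attach original signs; sum ranks with positive sign and with negative sign.
W+ = 6 + 4 + 7 = 17
W- = 3 + 1.5 + 5 + 1.5 = 11
(Check: W+ + W- = 28 should equal n(n+1)/2 = 28.)
Step 4: Test statistic W = min(W+, W-) = 11.
Step 5: Ties in |d|, so use the tie-corrected normal approximation.
        E[W] = n(n+1)/4 = 7*8/4 = 14.
        Tie groups: |d|=1 (t=2); sum(t^3 - t) = 6.
        Var[W] = n(n+1)(2n+1)/24 - sum(t^3-t)/48 = 840/24 - 6/48 = 34.875.
        z = (W - E[W]) / sqrt(Var[W]) = (11 - 14) / 5.9055 = -0.5080.
        Two-sided p = 2*Phi(z) = 0.611453.
Step 6: alpha = 0.1. fail to reject H0.

W+ = 17, W- = 11, W = min = 11, p = 0.611453, fail to reject H0.


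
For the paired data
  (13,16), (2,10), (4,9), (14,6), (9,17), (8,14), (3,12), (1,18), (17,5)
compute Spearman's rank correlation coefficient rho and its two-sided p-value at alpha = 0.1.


Step 1: Rank x and y separately (midranks; no ties here).
rank(x): 13->7, 2->2, 4->4, 14->8, 9->6, 8->5, 3->3, 1->1, 17->9
rank(y): 16->7, 10->4, 9->3, 6->2, 17->8, 14->6, 12->5, 18->9, 5->1
Step 2: d_i = R_x(i) - R_y(i); compute d_i^2.
  (7-7)^2=0, (2-4)^2=4, (4-3)^2=1, (8-2)^2=36, (6-8)^2=4, (5-6)^2=1, (3-5)^2=4, (1-9)^2=64, (9-1)^2=64
sum(d^2) = 178.
Step 3: rho = 1 - 6*178 / (9*(9^2 - 1)) = 1 - 1068/720 = -0.483333.
Step 4: Under H0, t = rho * sqrt((n-2)/(1-rho^2)) = -1.4607 ~ t(7).
Step 5: Two-sided p-value from the t-distribution with 7 df = 0.187470.
Step 6: alpha = 0.1. fail to reject H0.

rho = -0.4833, p = 0.187470, fail to reject H0 at alpha = 0.1.


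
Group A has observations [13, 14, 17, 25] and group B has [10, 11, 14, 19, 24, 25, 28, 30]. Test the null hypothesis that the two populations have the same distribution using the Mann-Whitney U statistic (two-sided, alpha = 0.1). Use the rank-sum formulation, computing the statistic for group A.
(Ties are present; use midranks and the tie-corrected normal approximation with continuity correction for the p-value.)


Step 1: Combine and sort all 12 observations; assign midranks.
sorted (value, group): (10,Y), (11,Y), (13,X), (14,X), (14,Y), (17,X), (19,Y), (24,Y), (25,X), (25,Y), (28,Y), (30,Y)
ranks: 10->1, 11->2, 13->3, 14->4.5, 14->4.5, 17->6, 19->7, 24->8, 25->9.5, 25->9.5, 28->11, 30->12
Step 2: Rank sum for X: R1 = 3 + 4.5 + 6 + 9.5 = 23.
Step 3: U_X = R1 - n1(n1+1)/2 = 23 - 4*5/2 = 23 - 10 = 13.
       U_Y = n1*n2 - U_X = 32 - 13 = 19.
Step 4: Ties are present, so use the tie-corrected normal approximation (with continuity correction) for the p-value.
Step 5: p-value = 0.670038; compare to alpha = 0.1. fail to reject H0.

U_X = 13, p = 0.670038, fail to reject H0 at alpha = 0.1.


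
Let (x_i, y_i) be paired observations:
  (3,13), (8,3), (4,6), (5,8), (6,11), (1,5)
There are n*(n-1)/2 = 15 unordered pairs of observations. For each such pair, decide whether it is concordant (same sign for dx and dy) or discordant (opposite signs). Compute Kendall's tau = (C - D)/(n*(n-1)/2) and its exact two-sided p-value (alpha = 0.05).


Step 1: Enumerate the 15 unordered pairs (i,j) with i<j and classify each by sign(x_j-x_i) * sign(y_j-y_i).
  (1,2):dx=+5,dy=-10->D; (1,3):dx=+1,dy=-7->D; (1,4):dx=+2,dy=-5->D; (1,5):dx=+3,dy=-2->D
  (1,6):dx=-2,dy=-8->C; (2,3):dx=-4,dy=+3->D; (2,4):dx=-3,dy=+5->D; (2,5):dx=-2,dy=+8->D
  (2,6):dx=-7,dy=+2->D; (3,4):dx=+1,dy=+2->C; (3,5):dx=+2,dy=+5->C; (3,6):dx=-3,dy=-1->C
  (4,5):dx=+1,dy=+3->C; (4,6):dx=-4,dy=-3->C; (5,6):dx=-5,dy=-6->C
Step 2: C = 7, D = 8, total pairs = 15.
Step 3: tau = (C - D)/(n(n-1)/2) = (7 - 8)/15 = -0.066667.
Step 4: Exact two-sided p-value (enumerate n! = 720 permutations of y under H0): p = 1.000000.
Step 5: alpha = 0.05. fail to reject H0.

tau_b = -0.0667 (C=7, D=8), p = 1.000000, fail to reject H0.


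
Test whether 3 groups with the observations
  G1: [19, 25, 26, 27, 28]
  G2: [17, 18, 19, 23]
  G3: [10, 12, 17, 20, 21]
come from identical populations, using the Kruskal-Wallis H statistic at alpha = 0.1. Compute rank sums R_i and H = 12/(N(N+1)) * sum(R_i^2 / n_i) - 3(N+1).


Step 1: Combine all N = 14 observations and assign midranks.
sorted (value, group, rank): (10,G3,1), (12,G3,2), (17,G2,3.5), (17,G3,3.5), (18,G2,5), (19,G1,6.5), (19,G2,6.5), (20,G3,8), (21,G3,9), (23,G2,10), (25,G1,11), (26,G1,12), (27,G1,13), (28,G1,14)
Step 2: Sum ranks within each group.
R_1 = 56.5 (n_1 = 5)
R_2 = 25 (n_2 = 4)
R_3 = 23.5 (n_3 = 5)
Step 3: H = 12/(N(N+1)) * sum(R_i^2/n_i) - 3(N+1)
     = 12/(14*15) * (56.5^2/5 + 25^2/4 + 23.5^2/5) - 3*15
     = 0.057143 * 905.15 - 45
     = 6.722857.
Step 4: Ties present; correction factor C = 1 - 12/(14^3 - 14) = 0.995604. Corrected H = 6.722857 / 0.995604 = 6.752539.
Step 5: Under H0, H ~ chi^2(2); p-value = 0.034175.
Step 6: alpha = 0.1. reject H0.

H = 6.7525, df = 2, p = 0.034175, reject H0.


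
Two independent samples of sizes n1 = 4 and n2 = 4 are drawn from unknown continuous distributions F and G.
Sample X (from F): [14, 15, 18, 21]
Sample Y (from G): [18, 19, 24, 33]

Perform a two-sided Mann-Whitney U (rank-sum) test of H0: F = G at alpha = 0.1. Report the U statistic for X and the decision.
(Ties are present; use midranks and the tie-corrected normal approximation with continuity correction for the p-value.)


Step 1: Combine and sort all 8 observations; assign midranks.
sorted (value, group): (14,X), (15,X), (18,X), (18,Y), (19,Y), (21,X), (24,Y), (33,Y)
ranks: 14->1, 15->2, 18->3.5, 18->3.5, 19->5, 21->6, 24->7, 33->8
Step 2: Rank sum for X: R1 = 1 + 2 + 3.5 + 6 = 12.5.
Step 3: U_X = R1 - n1(n1+1)/2 = 12.5 - 4*5/2 = 12.5 - 10 = 2.5.
       U_Y = n1*n2 - U_X = 16 - 2.5 = 13.5.
Step 4: Ties are present, so use the tie-corrected normal approximation (with continuity correction) for the p-value.
Step 5: p-value = 0.146489; compare to alpha = 0.1. fail to reject H0.

U_X = 2.5, p = 0.146489, fail to reject H0 at alpha = 0.1.


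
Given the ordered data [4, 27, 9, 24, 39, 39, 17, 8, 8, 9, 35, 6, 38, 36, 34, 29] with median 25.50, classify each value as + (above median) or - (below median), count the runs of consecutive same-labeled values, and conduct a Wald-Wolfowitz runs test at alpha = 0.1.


Step 1: Compute median = 25.50; label A = above, B = below.
Labels in order: BABBAABBBBABAAAA  (n_A = 8, n_B = 8)
Step 2: Count runs R = 8.
Step 3: Under H0 (random ordering), E[R] = 2*n_A*n_B/(n_A+n_B) + 1 = 2*8*8/16 + 1 = 9.0000.
        Var[R] = 2*n_A*n_B*(2*n_A*n_B - n_A - n_B) / ((n_A+n_B)^2 * (n_A+n_B-1)) = 14336/3840 = 3.7333.
        SD[R] = 1.9322.
Step 4: Continuity-corrected z = (R + 0.5 - E[R]) / SD[R] = (8 + 0.5 - 9.0000) / 1.9322 = -0.2588.
Step 5: Two-sided p-value via normal approximation = 2*(1 - Phi(|z|)) = 0.795809.
Step 6: alpha = 0.1. fail to reject H0.

R = 8, z = -0.2588, p = 0.795809, fail to reject H0.


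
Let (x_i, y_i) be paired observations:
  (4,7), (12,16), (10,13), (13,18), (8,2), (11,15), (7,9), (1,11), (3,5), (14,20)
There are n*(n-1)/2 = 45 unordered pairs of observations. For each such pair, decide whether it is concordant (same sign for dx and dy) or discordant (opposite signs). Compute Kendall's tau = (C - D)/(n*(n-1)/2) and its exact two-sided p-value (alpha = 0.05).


Step 1: Enumerate the 45 unordered pairs (i,j) with i<j and classify each by sign(x_j-x_i) * sign(y_j-y_i).
  (1,2):dx=+8,dy=+9->C; (1,3):dx=+6,dy=+6->C; (1,4):dx=+9,dy=+11->C; (1,5):dx=+4,dy=-5->D
  (1,6):dx=+7,dy=+8->C; (1,7):dx=+3,dy=+2->C; (1,8):dx=-3,dy=+4->D; (1,9):dx=-1,dy=-2->C
  (1,10):dx=+10,dy=+13->C; (2,3):dx=-2,dy=-3->C; (2,4):dx=+1,dy=+2->C; (2,5):dx=-4,dy=-14->C
  (2,6):dx=-1,dy=-1->C; (2,7):dx=-5,dy=-7->C; (2,8):dx=-11,dy=-5->C; (2,9):dx=-9,dy=-11->C
  (2,10):dx=+2,dy=+4->C; (3,4):dx=+3,dy=+5->C; (3,5):dx=-2,dy=-11->C; (3,6):dx=+1,dy=+2->C
  (3,7):dx=-3,dy=-4->C; (3,8):dx=-9,dy=-2->C; (3,9):dx=-7,dy=-8->C; (3,10):dx=+4,dy=+7->C
  (4,5):dx=-5,dy=-16->C; (4,6):dx=-2,dy=-3->C; (4,7):dx=-6,dy=-9->C; (4,8):dx=-12,dy=-7->C
  (4,9):dx=-10,dy=-13->C; (4,10):dx=+1,dy=+2->C; (5,6):dx=+3,dy=+13->C; (5,7):dx=-1,dy=+7->D
  (5,8):dx=-7,dy=+9->D; (5,9):dx=-5,dy=+3->D; (5,10):dx=+6,dy=+18->C; (6,7):dx=-4,dy=-6->C
  (6,8):dx=-10,dy=-4->C; (6,9):dx=-8,dy=-10->C; (6,10):dx=+3,dy=+5->C; (7,8):dx=-6,dy=+2->D
  (7,9):dx=-4,dy=-4->C; (7,10):dx=+7,dy=+11->C; (8,9):dx=+2,dy=-6->D; (8,10):dx=+13,dy=+9->C
  (9,10):dx=+11,dy=+15->C
Step 2: C = 38, D = 7, total pairs = 45.
Step 3: tau = (C - D)/(n(n-1)/2) = (38 - 7)/45 = 0.688889.
Step 4: Exact two-sided p-value (enumerate n! = 3628800 permutations of y under H0): p = 0.004687.
Step 5: alpha = 0.05. reject H0.

tau_b = 0.6889 (C=38, D=7), p = 0.004687, reject H0.


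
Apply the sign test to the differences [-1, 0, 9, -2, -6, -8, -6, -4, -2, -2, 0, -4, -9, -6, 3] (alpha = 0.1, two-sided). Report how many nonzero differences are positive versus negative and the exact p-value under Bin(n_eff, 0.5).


Step 1: Discard zero differences. Original n = 15; n_eff = number of nonzero differences = 13.
Nonzero differences (with sign): -1, +9, -2, -6, -8, -6, -4, -2, -2, -4, -9, -6, +3
Step 2: Count signs: positive = 2, negative = 11.
Step 3: Under H0: P(positive) = 0.5, so the number of positives S ~ Bin(13, 0.5).
Step 4: Two-sided exact p-value = sum of Bin(13,0.5) probabilities at or below the observed probability = 0.022461.
Step 5: alpha = 0.1. reject H0.

n_eff = 13, pos = 2, neg = 11, p = 0.022461, reject H0.


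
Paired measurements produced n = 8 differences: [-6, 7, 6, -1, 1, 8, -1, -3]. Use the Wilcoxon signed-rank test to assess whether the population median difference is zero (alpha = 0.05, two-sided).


Step 1: Drop any zero differences (none here) and take |d_i|.
|d| = [6, 7, 6, 1, 1, 8, 1, 3]
Step 2: Midrank |d_i| (ties get averaged ranks).
ranks: |6|->5.5, |7|->7, |6|->5.5, |1|->2, |1|->2, |8|->8, |1|->2, |3|->4
Step 3: Attach original signs; sum ranks with positive sign and with negative sign.
W+ = 7 + 5.5 + 2 + 8 = 22.5
W- = 5.5 + 2 + 2 + 4 = 13.5
(Check: W+ + W- = 36 should equal n(n+1)/2 = 36.)
Step 4: Test statistic W = min(W+, W-) = 13.5.
Step 5: Ties in |d|, so use the tie-corrected normal approximation.
        E[W] = n(n+1)/4 = 8*9/4 = 18.
        Tie groups: |d|=1 (t=3), |d|=6 (t=2); sum(t^3 - t) = 30.
        Var[W] = n(n+1)(2n+1)/24 - sum(t^3-t)/48 = 1224/24 - 30/48 = 50.375.
        z = (W - E[W]) / sqrt(Var[W]) = (13.5 - 18) / 7.0975 = -0.6340.
        Two-sided p = 2*Phi(z) = 0.526066.
Step 6: alpha = 0.05. fail to reject H0.

W+ = 22.5, W- = 13.5, W = min = 13.5, p = 0.526066, fail to reject H0.


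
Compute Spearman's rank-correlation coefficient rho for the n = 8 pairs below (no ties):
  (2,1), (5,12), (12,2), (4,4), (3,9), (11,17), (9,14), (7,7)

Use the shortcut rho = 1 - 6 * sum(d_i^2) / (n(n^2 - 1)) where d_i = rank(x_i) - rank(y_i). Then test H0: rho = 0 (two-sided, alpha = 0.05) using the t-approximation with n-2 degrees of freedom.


Step 1: Rank x and y separately (midranks; no ties here).
rank(x): 2->1, 5->4, 12->8, 4->3, 3->2, 11->7, 9->6, 7->5
rank(y): 1->1, 12->6, 2->2, 4->3, 9->5, 17->8, 14->7, 7->4
Step 2: d_i = R_x(i) - R_y(i); compute d_i^2.
  (1-1)^2=0, (4-6)^2=4, (8-2)^2=36, (3-3)^2=0, (2-5)^2=9, (7-8)^2=1, (6-7)^2=1, (5-4)^2=1
sum(d^2) = 52.
Step 3: rho = 1 - 6*52 / (8*(8^2 - 1)) = 1 - 312/504 = 0.380952.
Step 4: Under H0, t = rho * sqrt((n-2)/(1-rho^2)) = 1.0092 ~ t(6).
Step 5: Two-sided p-value from the t-distribution with 6 df = 0.351813.
Step 6: alpha = 0.05. fail to reject H0.

rho = 0.3810, p = 0.351813, fail to reject H0 at alpha = 0.05.


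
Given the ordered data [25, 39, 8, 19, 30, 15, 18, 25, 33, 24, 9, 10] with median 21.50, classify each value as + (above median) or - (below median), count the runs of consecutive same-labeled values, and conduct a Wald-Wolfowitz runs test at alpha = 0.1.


Step 1: Compute median = 21.50; label A = above, B = below.
Labels in order: AABBABBAAABB  (n_A = 6, n_B = 6)
Step 2: Count runs R = 6.
Step 3: Under H0 (random ordering), E[R] = 2*n_A*n_B/(n_A+n_B) + 1 = 2*6*6/12 + 1 = 7.0000.
        Var[R] = 2*n_A*n_B*(2*n_A*n_B - n_A - n_B) / ((n_A+n_B)^2 * (n_A+n_B-1)) = 4320/1584 = 2.7273.
        SD[R] = 1.6514.
Step 4: Continuity-corrected z = (R + 0.5 - E[R]) / SD[R] = (6 + 0.5 - 7.0000) / 1.6514 = -0.3028.
Step 5: Two-sided p-value via normal approximation = 2*(1 - Phi(|z|)) = 0.762069.
Step 6: alpha = 0.1. fail to reject H0.

R = 6, z = -0.3028, p = 0.762069, fail to reject H0.


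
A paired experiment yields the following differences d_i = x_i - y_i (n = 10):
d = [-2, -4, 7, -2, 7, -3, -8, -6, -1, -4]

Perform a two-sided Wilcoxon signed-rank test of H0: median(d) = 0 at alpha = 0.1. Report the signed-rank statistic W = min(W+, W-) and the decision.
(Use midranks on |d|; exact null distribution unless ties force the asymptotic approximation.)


Step 1: Drop any zero differences (none here) and take |d_i|.
|d| = [2, 4, 7, 2, 7, 3, 8, 6, 1, 4]
Step 2: Midrank |d_i| (ties get averaged ranks).
ranks: |2|->2.5, |4|->5.5, |7|->8.5, |2|->2.5, |7|->8.5, |3|->4, |8|->10, |6|->7, |1|->1, |4|->5.5
Step 3: Attach original signs; sum ranks with positive sign and with negative sign.
W+ = 8.5 + 8.5 = 17
W- = 2.5 + 5.5 + 2.5 + 4 + 10 + 7 + 1 + 5.5 = 38
(Check: W+ + W- = 55 should equal n(n+1)/2 = 55.)
Step 4: Test statistic W = min(W+, W-) = 17.
Step 5: Ties in |d|, so use the tie-corrected normal approximation.
        E[W] = n(n+1)/4 = 10*11/4 = 27.5.
        Tie groups: |d|=2 (t=2), |d|=4 (t=2), |d|=7 (t=2); sum(t^3 - t) = 18.
        Var[W] = n(n+1)(2n+1)/24 - sum(t^3-t)/48 = 2310/24 - 18/48 = 95.875.
        z = (W - E[W]) / sqrt(Var[W]) = (17 - 27.5) / 9.7916 = -1.0724.
        Two-sided p = 2*Phi(z) = 0.283563.
Step 6: alpha = 0.1. fail to reject H0.

W+ = 17, W- = 38, W = min = 17, p = 0.283563, fail to reject H0.


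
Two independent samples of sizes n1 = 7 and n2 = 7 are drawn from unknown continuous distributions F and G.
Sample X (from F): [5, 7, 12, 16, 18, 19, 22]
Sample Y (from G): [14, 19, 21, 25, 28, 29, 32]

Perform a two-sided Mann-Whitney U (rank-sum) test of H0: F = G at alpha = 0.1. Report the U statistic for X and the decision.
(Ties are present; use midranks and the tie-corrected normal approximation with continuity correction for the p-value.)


Step 1: Combine and sort all 14 observations; assign midranks.
sorted (value, group): (5,X), (7,X), (12,X), (14,Y), (16,X), (18,X), (19,X), (19,Y), (21,Y), (22,X), (25,Y), (28,Y), (29,Y), (32,Y)
ranks: 5->1, 7->2, 12->3, 14->4, 16->5, 18->6, 19->7.5, 19->7.5, 21->9, 22->10, 25->11, 28->12, 29->13, 32->14
Step 2: Rank sum for X: R1 = 1 + 2 + 3 + 5 + 6 + 7.5 + 10 = 34.5.
Step 3: U_X = R1 - n1(n1+1)/2 = 34.5 - 7*8/2 = 34.5 - 28 = 6.5.
       U_Y = n1*n2 - U_X = 49 - 6.5 = 42.5.
Step 4: Ties are present, so use the tie-corrected normal approximation (with continuity correction) for the p-value.
Step 5: p-value = 0.025187; compare to alpha = 0.1. reject H0.

U_X = 6.5, p = 0.025187, reject H0 at alpha = 0.1.


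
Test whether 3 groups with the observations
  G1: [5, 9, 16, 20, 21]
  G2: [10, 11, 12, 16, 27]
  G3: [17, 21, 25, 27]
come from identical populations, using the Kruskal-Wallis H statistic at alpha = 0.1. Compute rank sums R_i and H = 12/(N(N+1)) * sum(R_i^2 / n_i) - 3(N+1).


Step 1: Combine all N = 14 observations and assign midranks.
sorted (value, group, rank): (5,G1,1), (9,G1,2), (10,G2,3), (11,G2,4), (12,G2,5), (16,G1,6.5), (16,G2,6.5), (17,G3,8), (20,G1,9), (21,G1,10.5), (21,G3,10.5), (25,G3,12), (27,G2,13.5), (27,G3,13.5)
Step 2: Sum ranks within each group.
R_1 = 29 (n_1 = 5)
R_2 = 32 (n_2 = 5)
R_3 = 44 (n_3 = 4)
Step 3: H = 12/(N(N+1)) * sum(R_i^2/n_i) - 3(N+1)
     = 12/(14*15) * (29^2/5 + 32^2/5 + 44^2/4) - 3*15
     = 0.057143 * 857 - 45
     = 3.971429.
Step 4: Ties present; correction factor C = 1 - 18/(14^3 - 14) = 0.993407. Corrected H = 3.971429 / 0.993407 = 3.997788.
Step 5: Under H0, H ~ chi^2(2); p-value = 0.135485.
Step 6: alpha = 0.1. fail to reject H0.

H = 3.9978, df = 2, p = 0.135485, fail to reject H0.


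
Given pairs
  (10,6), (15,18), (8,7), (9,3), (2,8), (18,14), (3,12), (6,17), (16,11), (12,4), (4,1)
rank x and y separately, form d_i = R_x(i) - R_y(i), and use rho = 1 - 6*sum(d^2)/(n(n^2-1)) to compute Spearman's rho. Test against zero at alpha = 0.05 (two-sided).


Step 1: Rank x and y separately (midranks; no ties here).
rank(x): 10->7, 15->9, 8->5, 9->6, 2->1, 18->11, 3->2, 6->4, 16->10, 12->8, 4->3
rank(y): 6->4, 18->11, 7->5, 3->2, 8->6, 14->9, 12->8, 17->10, 11->7, 4->3, 1->1
Step 2: d_i = R_x(i) - R_y(i); compute d_i^2.
  (7-4)^2=9, (9-11)^2=4, (5-5)^2=0, (6-2)^2=16, (1-6)^2=25, (11-9)^2=4, (2-8)^2=36, (4-10)^2=36, (10-7)^2=9, (8-3)^2=25, (3-1)^2=4
sum(d^2) = 168.
Step 3: rho = 1 - 6*168 / (11*(11^2 - 1)) = 1 - 1008/1320 = 0.236364.
Step 4: Under H0, t = rho * sqrt((n-2)/(1-rho^2)) = 0.7298 ~ t(9).
Step 5: Two-sided p-value from the t-distribution with 9 df = 0.484091.
Step 6: alpha = 0.05. fail to reject H0.

rho = 0.2364, p = 0.484091, fail to reject H0 at alpha = 0.05.


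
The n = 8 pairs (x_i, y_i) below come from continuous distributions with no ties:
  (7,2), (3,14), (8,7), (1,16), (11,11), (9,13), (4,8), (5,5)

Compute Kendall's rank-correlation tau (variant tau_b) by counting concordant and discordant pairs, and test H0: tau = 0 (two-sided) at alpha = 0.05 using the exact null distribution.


Step 1: Enumerate the 28 unordered pairs (i,j) with i<j and classify each by sign(x_j-x_i) * sign(y_j-y_i).
  (1,2):dx=-4,dy=+12->D; (1,3):dx=+1,dy=+5->C; (1,4):dx=-6,dy=+14->D; (1,5):dx=+4,dy=+9->C
  (1,6):dx=+2,dy=+11->C; (1,7):dx=-3,dy=+6->D; (1,8):dx=-2,dy=+3->D; (2,3):dx=+5,dy=-7->D
  (2,4):dx=-2,dy=+2->D; (2,5):dx=+8,dy=-3->D; (2,6):dx=+6,dy=-1->D; (2,7):dx=+1,dy=-6->D
  (2,8):dx=+2,dy=-9->D; (3,4):dx=-7,dy=+9->D; (3,5):dx=+3,dy=+4->C; (3,6):dx=+1,dy=+6->C
  (3,7):dx=-4,dy=+1->D; (3,8):dx=-3,dy=-2->C; (4,5):dx=+10,dy=-5->D; (4,6):dx=+8,dy=-3->D
  (4,7):dx=+3,dy=-8->D; (4,8):dx=+4,dy=-11->D; (5,6):dx=-2,dy=+2->D; (5,7):dx=-7,dy=-3->C
  (5,8):dx=-6,dy=-6->C; (6,7):dx=-5,dy=-5->C; (6,8):dx=-4,dy=-8->C; (7,8):dx=+1,dy=-3->D
Step 2: C = 10, D = 18, total pairs = 28.
Step 3: tau = (C - D)/(n(n-1)/2) = (10 - 18)/28 = -0.285714.
Step 4: Exact two-sided p-value (enumerate n! = 40320 permutations of y under H0): p = 0.398760.
Step 5: alpha = 0.05. fail to reject H0.

tau_b = -0.2857 (C=10, D=18), p = 0.398760, fail to reject H0.


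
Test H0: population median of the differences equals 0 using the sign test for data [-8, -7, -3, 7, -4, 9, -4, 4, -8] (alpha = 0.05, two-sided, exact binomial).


Step 1: Discard zero differences. Original n = 9; n_eff = number of nonzero differences = 9.
Nonzero differences (with sign): -8, -7, -3, +7, -4, +9, -4, +4, -8
Step 2: Count signs: positive = 3, negative = 6.
Step 3: Under H0: P(positive) = 0.5, so the number of positives S ~ Bin(9, 0.5).
Step 4: Two-sided exact p-value = sum of Bin(9,0.5) probabilities at or below the observed probability = 0.507812.
Step 5: alpha = 0.05. fail to reject H0.

n_eff = 9, pos = 3, neg = 6, p = 0.507812, fail to reject H0.


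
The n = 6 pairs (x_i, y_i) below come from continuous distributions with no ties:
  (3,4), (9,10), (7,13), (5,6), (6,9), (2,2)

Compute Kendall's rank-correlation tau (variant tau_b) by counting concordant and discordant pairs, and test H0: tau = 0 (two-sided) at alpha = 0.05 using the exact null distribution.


Step 1: Enumerate the 15 unordered pairs (i,j) with i<j and classify each by sign(x_j-x_i) * sign(y_j-y_i).
  (1,2):dx=+6,dy=+6->C; (1,3):dx=+4,dy=+9->C; (1,4):dx=+2,dy=+2->C; (1,5):dx=+3,dy=+5->C
  (1,6):dx=-1,dy=-2->C; (2,3):dx=-2,dy=+3->D; (2,4):dx=-4,dy=-4->C; (2,5):dx=-3,dy=-1->C
  (2,6):dx=-7,dy=-8->C; (3,4):dx=-2,dy=-7->C; (3,5):dx=-1,dy=-4->C; (3,6):dx=-5,dy=-11->C
  (4,5):dx=+1,dy=+3->C; (4,6):dx=-3,dy=-4->C; (5,6):dx=-4,dy=-7->C
Step 2: C = 14, D = 1, total pairs = 15.
Step 3: tau = (C - D)/(n(n-1)/2) = (14 - 1)/15 = 0.866667.
Step 4: Exact two-sided p-value (enumerate n! = 720 permutations of y under H0): p = 0.016667.
Step 5: alpha = 0.05. reject H0.

tau_b = 0.8667 (C=14, D=1), p = 0.016667, reject H0.


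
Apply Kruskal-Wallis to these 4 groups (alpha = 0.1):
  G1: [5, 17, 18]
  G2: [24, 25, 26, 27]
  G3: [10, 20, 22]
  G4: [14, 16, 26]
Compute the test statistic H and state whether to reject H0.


Step 1: Combine all N = 13 observations and assign midranks.
sorted (value, group, rank): (5,G1,1), (10,G3,2), (14,G4,3), (16,G4,4), (17,G1,5), (18,G1,6), (20,G3,7), (22,G3,8), (24,G2,9), (25,G2,10), (26,G2,11.5), (26,G4,11.5), (27,G2,13)
Step 2: Sum ranks within each group.
R_1 = 12 (n_1 = 3)
R_2 = 43.5 (n_2 = 4)
R_3 = 17 (n_3 = 3)
R_4 = 18.5 (n_4 = 3)
Step 3: H = 12/(N(N+1)) * sum(R_i^2/n_i) - 3(N+1)
     = 12/(13*14) * (12^2/3 + 43.5^2/4 + 17^2/3 + 18.5^2/3) - 3*14
     = 0.065934 * 731.479 - 42
     = 6.229396.
Step 4: Ties present; correction factor C = 1 - 6/(13^3 - 13) = 0.997253. Corrected H = 6.229396 / 0.997253 = 6.246556.
Step 5: Under H0, H ~ chi^2(3); p-value = 0.100212.
Step 6: alpha = 0.1. fail to reject H0.

H = 6.2466, df = 3, p = 0.100212, fail to reject H0.


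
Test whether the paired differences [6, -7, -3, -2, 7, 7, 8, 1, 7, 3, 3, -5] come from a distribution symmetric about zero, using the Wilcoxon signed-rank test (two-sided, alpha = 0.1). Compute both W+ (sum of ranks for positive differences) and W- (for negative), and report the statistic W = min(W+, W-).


Step 1: Drop any zero differences (none here) and take |d_i|.
|d| = [6, 7, 3, 2, 7, 7, 8, 1, 7, 3, 3, 5]
Step 2: Midrank |d_i| (ties get averaged ranks).
ranks: |6|->7, |7|->9.5, |3|->4, |2|->2, |7|->9.5, |7|->9.5, |8|->12, |1|->1, |7|->9.5, |3|->4, |3|->4, |5|->6
Step 3: Attach original signs; sum ranks with positive sign and with negative sign.
W+ = 7 + 9.5 + 9.5 + 12 + 1 + 9.5 + 4 + 4 = 56.5
W- = 9.5 + 4 + 2 + 6 = 21.5
(Check: W+ + W- = 78 should equal n(n+1)/2 = 78.)
Step 4: Test statistic W = min(W+, W-) = 21.5.
Step 5: Ties in |d|, so use the tie-corrected normal approximation.
        E[W] = n(n+1)/4 = 12*13/4 = 39.
        Tie groups: |d|=3 (t=3), |d|=7 (t=4); sum(t^3 - t) = 84.
        Var[W] = n(n+1)(2n+1)/24 - sum(t^3-t)/48 = 3900/24 - 84/48 = 160.75.
        z = (W - E[W]) / sqrt(Var[W]) = (21.5 - 39) / 12.6787 = -1.3803.
        Two-sided p = 2*Phi(z) = 0.167505.
Step 6: alpha = 0.1. fail to reject H0.

W+ = 56.5, W- = 21.5, W = min = 21.5, p = 0.167505, fail to reject H0.


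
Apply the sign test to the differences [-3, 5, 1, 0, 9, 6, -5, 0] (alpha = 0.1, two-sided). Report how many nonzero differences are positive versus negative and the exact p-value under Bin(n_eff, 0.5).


Step 1: Discard zero differences. Original n = 8; n_eff = number of nonzero differences = 6.
Nonzero differences (with sign): -3, +5, +1, +9, +6, -5
Step 2: Count signs: positive = 4, negative = 2.
Step 3: Under H0: P(positive) = 0.5, so the number of positives S ~ Bin(6, 0.5).
Step 4: Two-sided exact p-value = sum of Bin(6,0.5) probabilities at or below the observed probability = 0.687500.
Step 5: alpha = 0.1. fail to reject H0.

n_eff = 6, pos = 4, neg = 2, p = 0.687500, fail to reject H0.


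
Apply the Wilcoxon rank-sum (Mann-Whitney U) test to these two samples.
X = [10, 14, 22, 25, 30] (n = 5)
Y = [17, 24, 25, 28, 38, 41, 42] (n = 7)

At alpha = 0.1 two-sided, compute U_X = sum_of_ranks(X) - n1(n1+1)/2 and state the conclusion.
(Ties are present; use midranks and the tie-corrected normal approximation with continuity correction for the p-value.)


Step 1: Combine and sort all 12 observations; assign midranks.
sorted (value, group): (10,X), (14,X), (17,Y), (22,X), (24,Y), (25,X), (25,Y), (28,Y), (30,X), (38,Y), (41,Y), (42,Y)
ranks: 10->1, 14->2, 17->3, 22->4, 24->5, 25->6.5, 25->6.5, 28->8, 30->9, 38->10, 41->11, 42->12
Step 2: Rank sum for X: R1 = 1 + 2 + 4 + 6.5 + 9 = 22.5.
Step 3: U_X = R1 - n1(n1+1)/2 = 22.5 - 5*6/2 = 22.5 - 15 = 7.5.
       U_Y = n1*n2 - U_X = 35 - 7.5 = 27.5.
Step 4: Ties are present, so use the tie-corrected normal approximation (with continuity correction) for the p-value.
Step 5: p-value = 0.122225; compare to alpha = 0.1. fail to reject H0.

U_X = 7.5, p = 0.122225, fail to reject H0 at alpha = 0.1.


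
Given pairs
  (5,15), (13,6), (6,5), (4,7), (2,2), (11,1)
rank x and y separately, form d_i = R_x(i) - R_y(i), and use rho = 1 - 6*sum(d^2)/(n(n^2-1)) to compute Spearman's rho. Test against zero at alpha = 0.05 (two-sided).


Step 1: Rank x and y separately (midranks; no ties here).
rank(x): 5->3, 13->6, 6->4, 4->2, 2->1, 11->5
rank(y): 15->6, 6->4, 5->3, 7->5, 2->2, 1->1
Step 2: d_i = R_x(i) - R_y(i); compute d_i^2.
  (3-6)^2=9, (6-4)^2=4, (4-3)^2=1, (2-5)^2=9, (1-2)^2=1, (5-1)^2=16
sum(d^2) = 40.
Step 3: rho = 1 - 6*40 / (6*(6^2 - 1)) = 1 - 240/210 = -0.142857.
Step 4: Under H0, t = rho * sqrt((n-2)/(1-rho^2)) = -0.2887 ~ t(4).
Step 5: Two-sided p-value from the t-distribution with 4 df = 0.787172.
Step 6: alpha = 0.05. fail to reject H0.

rho = -0.1429, p = 0.787172, fail to reject H0 at alpha = 0.05.


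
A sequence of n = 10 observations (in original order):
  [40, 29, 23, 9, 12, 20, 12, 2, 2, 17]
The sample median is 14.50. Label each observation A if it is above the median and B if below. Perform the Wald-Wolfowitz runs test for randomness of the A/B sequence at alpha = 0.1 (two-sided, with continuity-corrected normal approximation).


Step 1: Compute median = 14.50; label A = above, B = below.
Labels in order: AAABBABBBA  (n_A = 5, n_B = 5)
Step 2: Count runs R = 5.
Step 3: Under H0 (random ordering), E[R] = 2*n_A*n_B/(n_A+n_B) + 1 = 2*5*5/10 + 1 = 6.0000.
        Var[R] = 2*n_A*n_B*(2*n_A*n_B - n_A - n_B) / ((n_A+n_B)^2 * (n_A+n_B-1)) = 2000/900 = 2.2222.
        SD[R] = 1.4907.
Step 4: Continuity-corrected z = (R + 0.5 - E[R]) / SD[R] = (5 + 0.5 - 6.0000) / 1.4907 = -0.3354.
Step 5: Two-sided p-value via normal approximation = 2*(1 - Phi(|z|)) = 0.737316.
Step 6: alpha = 0.1. fail to reject H0.

R = 5, z = -0.3354, p = 0.737316, fail to reject H0.


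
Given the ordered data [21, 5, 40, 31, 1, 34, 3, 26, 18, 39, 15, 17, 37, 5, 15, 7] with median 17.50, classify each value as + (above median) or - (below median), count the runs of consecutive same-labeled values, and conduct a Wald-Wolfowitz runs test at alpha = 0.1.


Step 1: Compute median = 17.50; label A = above, B = below.
Labels in order: ABAABABAAABBABBB  (n_A = 8, n_B = 8)
Step 2: Count runs R = 10.
Step 3: Under H0 (random ordering), E[R] = 2*n_A*n_B/(n_A+n_B) + 1 = 2*8*8/16 + 1 = 9.0000.
        Var[R] = 2*n_A*n_B*(2*n_A*n_B - n_A - n_B) / ((n_A+n_B)^2 * (n_A+n_B-1)) = 14336/3840 = 3.7333.
        SD[R] = 1.9322.
Step 4: Continuity-corrected z = (R - 0.5 - E[R]) / SD[R] = (10 - 0.5 - 9.0000) / 1.9322 = 0.2588.
Step 5: Two-sided p-value via normal approximation = 2*(1 - Phi(|z|)) = 0.795809.
Step 6: alpha = 0.1. fail to reject H0.

R = 10, z = 0.2588, p = 0.795809, fail to reject H0.


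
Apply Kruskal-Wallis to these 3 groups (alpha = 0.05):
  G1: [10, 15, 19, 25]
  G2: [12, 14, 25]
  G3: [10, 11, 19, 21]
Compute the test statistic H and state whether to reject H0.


Step 1: Combine all N = 11 observations and assign midranks.
sorted (value, group, rank): (10,G1,1.5), (10,G3,1.5), (11,G3,3), (12,G2,4), (14,G2,5), (15,G1,6), (19,G1,7.5), (19,G3,7.5), (21,G3,9), (25,G1,10.5), (25,G2,10.5)
Step 2: Sum ranks within each group.
R_1 = 25.5 (n_1 = 4)
R_2 = 19.5 (n_2 = 3)
R_3 = 21 (n_3 = 4)
Step 3: H = 12/(N(N+1)) * sum(R_i^2/n_i) - 3(N+1)
     = 12/(11*12) * (25.5^2/4 + 19.5^2/3 + 21^2/4) - 3*12
     = 0.090909 * 399.562 - 36
     = 0.323864.
Step 4: Ties present; correction factor C = 1 - 18/(11^3 - 11) = 0.986364. Corrected H = 0.323864 / 0.986364 = 0.328341.
Step 5: Under H0, H ~ chi^2(2); p-value = 0.848597.
Step 6: alpha = 0.05. fail to reject H0.

H = 0.3283, df = 2, p = 0.848597, fail to reject H0.


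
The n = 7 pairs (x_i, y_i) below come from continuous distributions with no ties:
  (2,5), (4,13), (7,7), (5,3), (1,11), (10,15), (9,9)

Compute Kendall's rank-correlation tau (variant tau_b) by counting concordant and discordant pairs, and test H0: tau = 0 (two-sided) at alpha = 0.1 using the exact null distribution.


Step 1: Enumerate the 21 unordered pairs (i,j) with i<j and classify each by sign(x_j-x_i) * sign(y_j-y_i).
  (1,2):dx=+2,dy=+8->C; (1,3):dx=+5,dy=+2->C; (1,4):dx=+3,dy=-2->D; (1,5):dx=-1,dy=+6->D
  (1,6):dx=+8,dy=+10->C; (1,7):dx=+7,dy=+4->C; (2,3):dx=+3,dy=-6->D; (2,4):dx=+1,dy=-10->D
  (2,5):dx=-3,dy=-2->C; (2,6):dx=+6,dy=+2->C; (2,7):dx=+5,dy=-4->D; (3,4):dx=-2,dy=-4->C
  (3,5):dx=-6,dy=+4->D; (3,6):dx=+3,dy=+8->C; (3,7):dx=+2,dy=+2->C; (4,5):dx=-4,dy=+8->D
  (4,6):dx=+5,dy=+12->C; (4,7):dx=+4,dy=+6->C; (5,6):dx=+9,dy=+4->C; (5,7):dx=+8,dy=-2->D
  (6,7):dx=-1,dy=-6->C
Step 2: C = 13, D = 8, total pairs = 21.
Step 3: tau = (C - D)/(n(n-1)/2) = (13 - 8)/21 = 0.238095.
Step 4: Exact two-sided p-value (enumerate n! = 5040 permutations of y under H0): p = 0.561905.
Step 5: alpha = 0.1. fail to reject H0.

tau_b = 0.2381 (C=13, D=8), p = 0.561905, fail to reject H0.


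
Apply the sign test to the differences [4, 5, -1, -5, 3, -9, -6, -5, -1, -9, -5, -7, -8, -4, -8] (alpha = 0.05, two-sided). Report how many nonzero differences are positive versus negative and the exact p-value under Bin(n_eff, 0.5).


Step 1: Discard zero differences. Original n = 15; n_eff = number of nonzero differences = 15.
Nonzero differences (with sign): +4, +5, -1, -5, +3, -9, -6, -5, -1, -9, -5, -7, -8, -4, -8
Step 2: Count signs: positive = 3, negative = 12.
Step 3: Under H0: P(positive) = 0.5, so the number of positives S ~ Bin(15, 0.5).
Step 4: Two-sided exact p-value = sum of Bin(15,0.5) probabilities at or below the observed probability = 0.035156.
Step 5: alpha = 0.05. reject H0.

n_eff = 15, pos = 3, neg = 12, p = 0.035156, reject H0.


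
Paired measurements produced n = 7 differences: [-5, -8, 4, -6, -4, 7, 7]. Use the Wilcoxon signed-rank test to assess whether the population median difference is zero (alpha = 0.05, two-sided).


Step 1: Drop any zero differences (none here) and take |d_i|.
|d| = [5, 8, 4, 6, 4, 7, 7]
Step 2: Midrank |d_i| (ties get averaged ranks).
ranks: |5|->3, |8|->7, |4|->1.5, |6|->4, |4|->1.5, |7|->5.5, |7|->5.5
Step 3: Attach original signs; sum ranks with positive sign and with negative sign.
W+ = 1.5 + 5.5 + 5.5 = 12.5
W- = 3 + 7 + 4 + 1.5 = 15.5
(Check: W+ + W- = 28 should equal n(n+1)/2 = 28.)
Step 4: Test statistic W = min(W+, W-) = 12.5.
Step 5: Ties in |d|, so use the tie-corrected normal approximation.
        E[W] = n(n+1)/4 = 7*8/4 = 14.
        Tie groups: |d|=4 (t=2), |d|=7 (t=2); sum(t^3 - t) = 12.
        Var[W] = n(n+1)(2n+1)/24 - sum(t^3-t)/48 = 840/24 - 12/48 = 34.75.
        z = (W - E[W]) / sqrt(Var[W]) = (12.5 - 14) / 5.8949 = -0.2545.
        Two-sided p = 2*Phi(z) = 0.799143.
Step 6: alpha = 0.05. fail to reject H0.

W+ = 12.5, W- = 15.5, W = min = 12.5, p = 0.799143, fail to reject H0.
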